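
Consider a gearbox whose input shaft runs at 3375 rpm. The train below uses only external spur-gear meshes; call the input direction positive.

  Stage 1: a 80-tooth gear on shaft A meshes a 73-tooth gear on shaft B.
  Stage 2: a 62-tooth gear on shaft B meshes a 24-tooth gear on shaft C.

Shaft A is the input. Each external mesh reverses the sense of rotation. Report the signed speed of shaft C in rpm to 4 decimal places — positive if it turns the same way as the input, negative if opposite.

+9554.7945 rpm (same as input, |ω| = 9554.7945 rpm)

Stage 1 [80T→73T]: ω = 3375.0000×80/73 = 3698.6301 rpm, dir flips to −; running = −3698.6301
Stage 2 [62T→24T]: ω = 3698.6301×62/24 = 9554.7945 rpm, dir flips to +; running = +9554.7945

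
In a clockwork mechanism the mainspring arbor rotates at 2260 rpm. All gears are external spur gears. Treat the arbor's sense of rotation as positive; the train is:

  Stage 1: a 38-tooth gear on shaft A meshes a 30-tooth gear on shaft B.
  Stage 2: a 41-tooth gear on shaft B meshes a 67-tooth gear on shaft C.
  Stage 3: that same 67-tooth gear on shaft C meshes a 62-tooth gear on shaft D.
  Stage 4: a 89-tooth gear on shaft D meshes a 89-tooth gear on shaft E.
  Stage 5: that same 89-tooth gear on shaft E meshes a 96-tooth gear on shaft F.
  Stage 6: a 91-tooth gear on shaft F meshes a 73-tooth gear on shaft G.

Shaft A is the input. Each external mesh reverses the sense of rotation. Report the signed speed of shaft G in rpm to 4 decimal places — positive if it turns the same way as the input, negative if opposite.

Stage 1 [38T→30T]: ω = 2260.0000×38/30 = 2862.6667 rpm, dir flips to −; running = −2862.6667
Stage 2 [41T→67T]: ω = 2862.6667×41/67 = 1751.7811 rpm, dir flips to +; running = +1751.7811
Stage 3 [67T→62T]: ω = 1751.7811×67/62 = 1893.0538 rpm, dir flips to −; running = −1893.0538
Stage 4 [89T→89T]: ω = 1893.0538×89/89 = 1893.0538 rpm, dir flips to +; running = +1893.0538
Stage 5 [89T→96T]: ω = 1893.0538×89/96 = 1755.0186 rpm, dir flips to −; running = −1755.0186
Stage 6 [91T→73T]: ω = 1755.0186×91/73 = 2187.7629 rpm, dir flips to +; running = +2187.7629

+2187.7629 rpm (same as input, |ω| = 2187.7629 rpm)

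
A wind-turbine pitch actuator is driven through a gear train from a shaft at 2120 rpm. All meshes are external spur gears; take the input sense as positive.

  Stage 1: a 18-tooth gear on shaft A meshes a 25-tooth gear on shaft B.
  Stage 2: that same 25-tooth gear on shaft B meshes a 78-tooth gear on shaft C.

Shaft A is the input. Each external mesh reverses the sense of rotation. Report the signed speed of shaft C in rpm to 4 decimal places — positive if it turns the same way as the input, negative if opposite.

Stage 1 [18T→25T]: ω = 2120.0000×18/25 = 1526.4000 rpm, dir flips to −; running = −1526.4000
Stage 2 [25T→78T]: ω = 1526.4000×25/78 = 489.2308 rpm, dir flips to +; running = +489.2308

+489.2308 rpm (same as input, |ω| = 489.2308 rpm)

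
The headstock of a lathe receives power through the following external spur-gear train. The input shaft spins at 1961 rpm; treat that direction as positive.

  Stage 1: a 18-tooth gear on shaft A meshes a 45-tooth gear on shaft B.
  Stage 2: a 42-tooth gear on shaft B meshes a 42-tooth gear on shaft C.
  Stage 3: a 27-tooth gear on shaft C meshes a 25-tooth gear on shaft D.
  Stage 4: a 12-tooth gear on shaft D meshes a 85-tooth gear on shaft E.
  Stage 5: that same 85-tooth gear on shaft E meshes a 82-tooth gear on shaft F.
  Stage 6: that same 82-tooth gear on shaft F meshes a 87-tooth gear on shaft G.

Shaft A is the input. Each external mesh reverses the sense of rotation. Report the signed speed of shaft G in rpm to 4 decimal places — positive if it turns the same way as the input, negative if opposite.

+116.8486 rpm (same as input, |ω| = 116.8486 rpm)

Stage 1 [18T→45T]: ω = 1961.0000×18/45 = 784.4000 rpm, dir flips to −; running = −784.4000
Stage 2 [42T→42T]: ω = 784.4000×42/42 = 784.4000 rpm, dir flips to +; running = +784.4000
Stage 3 [27T→25T]: ω = 784.4000×27/25 = 847.1520 rpm, dir flips to −; running = −847.1520
Stage 4 [12T→85T]: ω = 847.1520×12/85 = 119.5979 rpm, dir flips to +; running = +119.5979
Stage 5 [85T→82T]: ω = 119.5979×85/82 = 123.9735 rpm, dir flips to −; running = −123.9735
Stage 6 [82T→87T]: ω = 123.9735×82/87 = 116.8486 rpm, dir flips to +; running = +116.8486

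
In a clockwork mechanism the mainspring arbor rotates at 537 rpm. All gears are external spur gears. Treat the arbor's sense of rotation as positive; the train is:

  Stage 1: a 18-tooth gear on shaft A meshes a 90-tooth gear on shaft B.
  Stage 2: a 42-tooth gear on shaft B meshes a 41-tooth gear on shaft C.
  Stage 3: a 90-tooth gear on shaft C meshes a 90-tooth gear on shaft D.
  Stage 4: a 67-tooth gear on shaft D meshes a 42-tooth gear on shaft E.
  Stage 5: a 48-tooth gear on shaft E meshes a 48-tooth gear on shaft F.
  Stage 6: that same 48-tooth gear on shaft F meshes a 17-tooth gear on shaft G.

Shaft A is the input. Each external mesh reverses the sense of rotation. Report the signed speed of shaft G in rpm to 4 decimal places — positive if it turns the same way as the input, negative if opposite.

+495.5501 rpm (same as input, |ω| = 495.5501 rpm)

Stage 1 [18T→90T]: ω = 537.0000×18/90 = 107.4000 rpm, dir flips to −; running = −107.4000
Stage 2 [42T→41T]: ω = 107.4000×42/41 = 110.0195 rpm, dir flips to +; running = +110.0195
Stage 3 [90T→90T]: ω = 110.0195×90/90 = 110.0195 rpm, dir flips to −; running = −110.0195
Stage 4 [67T→42T]: ω = 110.0195×67/42 = 175.5073 rpm, dir flips to +; running = +175.5073
Stage 5 [48T→48T]: ω = 175.5073×48/48 = 175.5073 rpm, dir flips to −; running = −175.5073
Stage 6 [48T→17T]: ω = 175.5073×48/17 = 495.5501 rpm, dir flips to +; running = +495.5501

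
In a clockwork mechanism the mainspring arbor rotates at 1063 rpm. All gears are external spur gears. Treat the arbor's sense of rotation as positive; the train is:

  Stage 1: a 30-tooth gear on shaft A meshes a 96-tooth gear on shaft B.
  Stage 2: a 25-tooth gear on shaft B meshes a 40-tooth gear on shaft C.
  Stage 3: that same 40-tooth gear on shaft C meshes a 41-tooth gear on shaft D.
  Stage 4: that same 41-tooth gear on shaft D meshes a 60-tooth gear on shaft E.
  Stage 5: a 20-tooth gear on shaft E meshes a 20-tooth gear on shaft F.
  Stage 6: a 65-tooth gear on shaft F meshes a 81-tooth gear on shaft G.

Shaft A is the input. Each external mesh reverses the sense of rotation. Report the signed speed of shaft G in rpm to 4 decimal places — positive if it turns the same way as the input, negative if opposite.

+111.0709 rpm (same as input, |ω| = 111.0709 rpm)

Stage 1 [30T→96T]: ω = 1063.0000×30/96 = 332.1875 rpm, dir flips to −; running = −332.1875
Stage 2 [25T→40T]: ω = 332.1875×25/40 = 207.6172 rpm, dir flips to +; running = +207.6172
Stage 3 [40T→41T]: ω = 207.6172×40/41 = 202.5534 rpm, dir flips to −; running = −202.5534
Stage 4 [41T→60T]: ω = 202.5534×41/60 = 138.4115 rpm, dir flips to +; running = +138.4115
Stage 5 [20T→20T]: ω = 138.4115×20/20 = 138.4115 rpm, dir flips to −; running = −138.4115
Stage 6 [65T→81T]: ω = 138.4115×65/81 = 111.0709 rpm, dir flips to +; running = +111.0709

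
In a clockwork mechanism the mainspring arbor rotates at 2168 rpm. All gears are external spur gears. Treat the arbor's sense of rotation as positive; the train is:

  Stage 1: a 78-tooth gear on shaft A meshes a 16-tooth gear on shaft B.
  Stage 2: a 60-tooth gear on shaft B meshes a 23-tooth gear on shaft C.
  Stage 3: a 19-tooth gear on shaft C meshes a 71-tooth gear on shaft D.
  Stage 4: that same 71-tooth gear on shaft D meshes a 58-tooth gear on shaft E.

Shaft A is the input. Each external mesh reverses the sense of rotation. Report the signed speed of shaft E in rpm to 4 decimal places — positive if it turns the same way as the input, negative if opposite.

Stage 1 [78T→16T]: ω = 2168.0000×78/16 = 10569.0000 rpm, dir flips to −; running = −10569.0000
Stage 2 [60T→23T]: ω = 10569.0000×60/23 = 27571.3043 rpm, dir flips to +; running = +27571.3043
Stage 3 [19T→71T]: ω = 27571.3043×19/71 = 7378.2364 rpm, dir flips to −; running = −7378.2364
Stage 4 [71T→58T]: ω = 7378.2364×71/58 = 9031.9790 rpm, dir flips to +; running = +9031.9790

+9031.9790 rpm (same as input, |ω| = 9031.9790 rpm)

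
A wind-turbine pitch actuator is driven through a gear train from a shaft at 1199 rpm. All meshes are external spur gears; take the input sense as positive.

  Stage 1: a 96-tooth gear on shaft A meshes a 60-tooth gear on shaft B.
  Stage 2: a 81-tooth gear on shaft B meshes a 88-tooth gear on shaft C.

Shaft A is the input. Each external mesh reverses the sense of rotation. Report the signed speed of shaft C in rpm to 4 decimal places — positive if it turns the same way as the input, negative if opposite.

Stage 1 [96T→60T]: ω = 1199.0000×96/60 = 1918.4000 rpm, dir flips to −; running = −1918.4000
Stage 2 [81T→88T]: ω = 1918.4000×81/88 = 1765.8000 rpm, dir flips to +; running = +1765.8000

+1765.8000 rpm (same as input, |ω| = 1765.8000 rpm)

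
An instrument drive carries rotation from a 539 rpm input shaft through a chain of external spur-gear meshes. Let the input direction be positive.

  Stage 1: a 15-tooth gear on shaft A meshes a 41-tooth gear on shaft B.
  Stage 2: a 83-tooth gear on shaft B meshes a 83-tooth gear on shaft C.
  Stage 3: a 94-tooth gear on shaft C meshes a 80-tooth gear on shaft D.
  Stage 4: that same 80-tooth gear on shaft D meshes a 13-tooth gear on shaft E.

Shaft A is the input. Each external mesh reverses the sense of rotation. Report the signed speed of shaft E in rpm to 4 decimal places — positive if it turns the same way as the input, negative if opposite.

+1425.8724 rpm (same as input, |ω| = 1425.8724 rpm)

Stage 1 [15T→41T]: ω = 539.0000×15/41 = 197.1951 rpm, dir flips to −; running = −197.1951
Stage 2 [83T→83T]: ω = 197.1951×83/83 = 197.1951 rpm, dir flips to +; running = +197.1951
Stage 3 [94T→80T]: ω = 197.1951×94/80 = 231.7043 rpm, dir flips to −; running = −231.7043
Stage 4 [80T→13T]: ω = 231.7043×80/13 = 1425.8724 rpm, dir flips to +; running = +1425.8724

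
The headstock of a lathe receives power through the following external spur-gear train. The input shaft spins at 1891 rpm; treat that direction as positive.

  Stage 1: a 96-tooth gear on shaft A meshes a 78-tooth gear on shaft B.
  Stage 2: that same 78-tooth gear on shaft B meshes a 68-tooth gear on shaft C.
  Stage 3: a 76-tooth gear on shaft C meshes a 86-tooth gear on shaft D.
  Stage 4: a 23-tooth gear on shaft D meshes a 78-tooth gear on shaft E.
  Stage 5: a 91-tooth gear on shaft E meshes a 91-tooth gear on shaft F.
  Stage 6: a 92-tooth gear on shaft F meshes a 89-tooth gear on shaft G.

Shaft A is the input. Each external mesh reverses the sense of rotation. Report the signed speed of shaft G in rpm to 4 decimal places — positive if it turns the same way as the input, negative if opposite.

Stage 1 [96T→78T]: ω = 1891.0000×96/78 = 2327.3846 rpm, dir flips to −; running = −2327.3846
Stage 2 [78T→68T]: ω = 2327.3846×78/68 = 2669.6471 rpm, dir flips to +; running = +2669.6471
Stage 3 [76T→86T]: ω = 2669.6471×76/86 = 2359.2230 rpm, dir flips to −; running = −2359.2230
Stage 4 [23T→78T]: ω = 2359.2230×23/78 = 695.6683 rpm, dir flips to +; running = +695.6683
Stage 5 [91T→91T]: ω = 695.6683×91/91 = 695.6683 rpm, dir flips to −; running = −695.6683
Stage 6 [92T→89T]: ω = 695.6683×92/89 = 719.1178 rpm, dir flips to +; running = +719.1178

+719.1178 rpm (same as input, |ω| = 719.1178 rpm)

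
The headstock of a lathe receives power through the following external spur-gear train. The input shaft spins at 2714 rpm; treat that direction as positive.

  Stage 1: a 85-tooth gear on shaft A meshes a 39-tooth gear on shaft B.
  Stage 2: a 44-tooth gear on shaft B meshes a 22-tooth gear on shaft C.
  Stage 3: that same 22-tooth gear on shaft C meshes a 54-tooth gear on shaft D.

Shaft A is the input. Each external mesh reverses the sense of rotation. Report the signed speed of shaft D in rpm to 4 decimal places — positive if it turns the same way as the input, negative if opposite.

Stage 1 [85T→39T]: ω = 2714.0000×85/39 = 5915.1282 rpm, dir flips to −; running = −5915.1282
Stage 2 [44T→22T]: ω = 5915.1282×44/22 = 11830.2564 rpm, dir flips to +; running = +11830.2564
Stage 3 [22T→54T]: ω = 11830.2564×22/54 = 4819.7341 rpm, dir flips to −; running = −4819.7341

-4819.7341 rpm (opposite to input, |ω| = 4819.7341 rpm)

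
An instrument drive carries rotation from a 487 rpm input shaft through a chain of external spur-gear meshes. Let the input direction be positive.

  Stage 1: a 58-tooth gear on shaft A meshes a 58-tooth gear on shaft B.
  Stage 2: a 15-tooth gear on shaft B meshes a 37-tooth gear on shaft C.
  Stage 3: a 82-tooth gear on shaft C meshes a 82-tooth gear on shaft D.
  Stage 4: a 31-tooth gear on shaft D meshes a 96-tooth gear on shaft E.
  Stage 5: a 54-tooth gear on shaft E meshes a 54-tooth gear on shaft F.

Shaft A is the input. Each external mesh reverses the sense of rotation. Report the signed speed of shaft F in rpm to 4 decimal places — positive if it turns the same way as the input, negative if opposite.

Stage 1 [58T→58T]: ω = 487.0000×58/58 = 487.0000 rpm, dir flips to −; running = −487.0000
Stage 2 [15T→37T]: ω = 487.0000×15/37 = 197.4324 rpm, dir flips to +; running = +197.4324
Stage 3 [82T→82T]: ω = 197.4324×82/82 = 197.4324 rpm, dir flips to −; running = −197.4324
Stage 4 [31T→96T]: ω = 197.4324×31/96 = 63.7542 rpm, dir flips to +; running = +63.7542
Stage 5 [54T→54T]: ω = 63.7542×54/54 = 63.7542 rpm, dir flips to −; running = −63.7542

-63.7542 rpm (opposite to input, |ω| = 63.7542 rpm)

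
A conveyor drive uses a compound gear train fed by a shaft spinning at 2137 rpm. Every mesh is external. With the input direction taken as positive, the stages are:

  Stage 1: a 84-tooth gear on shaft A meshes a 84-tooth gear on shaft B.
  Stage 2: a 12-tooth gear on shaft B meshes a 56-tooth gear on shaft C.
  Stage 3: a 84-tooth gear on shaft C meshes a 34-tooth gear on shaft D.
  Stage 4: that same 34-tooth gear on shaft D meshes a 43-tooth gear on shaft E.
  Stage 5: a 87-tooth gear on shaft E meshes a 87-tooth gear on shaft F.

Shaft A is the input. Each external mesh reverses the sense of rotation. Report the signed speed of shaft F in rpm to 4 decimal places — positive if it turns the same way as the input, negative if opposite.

Stage 1 [84T→84T]: ω = 2137.0000×84/84 = 2137.0000 rpm, dir flips to −; running = −2137.0000
Stage 2 [12T→56T]: ω = 2137.0000×12/56 = 457.9286 rpm, dir flips to +; running = +457.9286
Stage 3 [84T→34T]: ω = 457.9286×84/34 = 1131.3529 rpm, dir flips to −; running = −1131.3529
Stage 4 [34T→43T]: ω = 1131.3529×34/43 = 894.5581 rpm, dir flips to +; running = +894.5581
Stage 5 [87T→87T]: ω = 894.5581×87/87 = 894.5581 rpm, dir flips to −; running = −894.5581

-894.5581 rpm (opposite to input, |ω| = 894.5581 rpm)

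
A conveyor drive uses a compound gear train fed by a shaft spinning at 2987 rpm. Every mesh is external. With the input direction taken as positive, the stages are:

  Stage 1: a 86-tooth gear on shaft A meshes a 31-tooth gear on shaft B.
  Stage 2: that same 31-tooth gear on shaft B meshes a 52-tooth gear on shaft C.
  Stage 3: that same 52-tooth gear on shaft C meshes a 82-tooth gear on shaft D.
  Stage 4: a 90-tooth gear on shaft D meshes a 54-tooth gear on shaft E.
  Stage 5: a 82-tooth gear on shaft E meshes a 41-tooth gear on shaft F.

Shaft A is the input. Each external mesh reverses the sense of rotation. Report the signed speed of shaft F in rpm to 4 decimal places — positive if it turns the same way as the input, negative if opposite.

-10442.3577 rpm (opposite to input, |ω| = 10442.3577 rpm)

Stage 1 [86T→31T]: ω = 2987.0000×86/31 = 8286.5161 rpm, dir flips to −; running = −8286.5161
Stage 2 [31T→52T]: ω = 8286.5161×31/52 = 4940.0385 rpm, dir flips to +; running = +4940.0385
Stage 3 [52T→82T]: ω = 4940.0385×52/82 = 3132.7073 rpm, dir flips to −; running = −3132.7073
Stage 4 [90T→54T]: ω = 3132.7073×90/54 = 5221.1789 rpm, dir flips to +; running = +5221.1789
Stage 5 [82T→41T]: ω = 5221.1789×82/41 = 10442.3577 rpm, dir flips to −; running = −10442.3577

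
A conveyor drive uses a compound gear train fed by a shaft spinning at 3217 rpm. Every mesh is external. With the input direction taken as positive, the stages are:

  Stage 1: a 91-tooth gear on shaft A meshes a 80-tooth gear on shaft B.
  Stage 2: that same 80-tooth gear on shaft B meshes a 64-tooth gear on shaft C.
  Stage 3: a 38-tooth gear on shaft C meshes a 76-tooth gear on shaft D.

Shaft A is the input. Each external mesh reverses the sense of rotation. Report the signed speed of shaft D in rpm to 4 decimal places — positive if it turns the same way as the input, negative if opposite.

Stage 1 [91T→80T]: ω = 3217.0000×91/80 = 3659.3375 rpm, dir flips to −; running = −3659.3375
Stage 2 [80T→64T]: ω = 3659.3375×80/64 = 4574.1719 rpm, dir flips to +; running = +4574.1719
Stage 3 [38T→76T]: ω = 4574.1719×38/76 = 2287.0859 rpm, dir flips to −; running = −2287.0859

-2287.0859 rpm (opposite to input, |ω| = 2287.0859 rpm)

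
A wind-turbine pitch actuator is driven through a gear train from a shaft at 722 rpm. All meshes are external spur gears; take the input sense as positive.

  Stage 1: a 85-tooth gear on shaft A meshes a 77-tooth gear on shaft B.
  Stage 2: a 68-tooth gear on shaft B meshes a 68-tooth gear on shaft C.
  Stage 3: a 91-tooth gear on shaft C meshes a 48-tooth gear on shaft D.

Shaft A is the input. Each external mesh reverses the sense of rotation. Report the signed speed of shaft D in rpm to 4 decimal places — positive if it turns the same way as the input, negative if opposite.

-1511.0038 rpm (opposite to input, |ω| = 1511.0038 rpm)

Stage 1 [85T→77T]: ω = 722.0000×85/77 = 797.0130 rpm, dir flips to −; running = −797.0130
Stage 2 [68T→68T]: ω = 797.0130×68/68 = 797.0130 rpm, dir flips to +; running = +797.0130
Stage 3 [91T→48T]: ω = 797.0130×91/48 = 1511.0038 rpm, dir flips to −; running = −1511.0038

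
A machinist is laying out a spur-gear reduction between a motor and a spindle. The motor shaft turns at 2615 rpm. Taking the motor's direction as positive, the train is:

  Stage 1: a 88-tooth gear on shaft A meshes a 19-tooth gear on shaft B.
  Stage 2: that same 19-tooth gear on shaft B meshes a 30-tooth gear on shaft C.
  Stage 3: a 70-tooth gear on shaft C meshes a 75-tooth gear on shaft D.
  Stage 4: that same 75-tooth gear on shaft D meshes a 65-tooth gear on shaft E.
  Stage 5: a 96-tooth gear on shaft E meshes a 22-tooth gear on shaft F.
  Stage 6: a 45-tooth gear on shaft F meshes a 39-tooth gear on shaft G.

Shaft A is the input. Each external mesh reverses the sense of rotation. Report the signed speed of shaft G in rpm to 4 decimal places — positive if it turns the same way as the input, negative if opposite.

Stage 1 [88T→19T]: ω = 2615.0000×88/19 = 12111.5789 rpm, dir flips to −; running = −12111.5789
Stage 2 [19T→30T]: ω = 12111.5789×19/30 = 7670.6667 rpm, dir flips to +; running = +7670.6667
Stage 3 [70T→75T]: ω = 7670.6667×70/75 = 7159.2889 rpm, dir flips to −; running = −7159.2889
Stage 4 [75T→65T]: ω = 7159.2889×75/65 = 8260.7179 rpm, dir flips to +; running = +8260.7179
Stage 5 [96T→22T]: ω = 8260.7179×96/22 = 36046.7692 rpm, dir flips to −; running = −36046.7692
Stage 6 [45T→39T]: ω = 36046.7692×45/39 = 41592.4260 rpm, dir flips to +; running = +41592.4260

+41592.4260 rpm (same as input, |ω| = 41592.4260 rpm)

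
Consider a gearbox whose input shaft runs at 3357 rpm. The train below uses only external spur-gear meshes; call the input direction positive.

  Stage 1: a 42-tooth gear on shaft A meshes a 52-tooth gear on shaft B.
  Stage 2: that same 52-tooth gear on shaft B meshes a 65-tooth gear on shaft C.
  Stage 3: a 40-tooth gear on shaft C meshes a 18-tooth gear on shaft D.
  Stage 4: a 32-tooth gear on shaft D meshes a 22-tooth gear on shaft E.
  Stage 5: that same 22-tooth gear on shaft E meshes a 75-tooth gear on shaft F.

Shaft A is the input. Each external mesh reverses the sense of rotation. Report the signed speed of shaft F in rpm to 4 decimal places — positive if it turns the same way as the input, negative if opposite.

-2056.6646 rpm (opposite to input, |ω| = 2056.6646 rpm)

Stage 1 [42T→52T]: ω = 3357.0000×42/52 = 2711.4231 rpm, dir flips to −; running = −2711.4231
Stage 2 [52T→65T]: ω = 2711.4231×52/65 = 2169.1385 rpm, dir flips to +; running = +2169.1385
Stage 3 [40T→18T]: ω = 2169.1385×40/18 = 4820.3077 rpm, dir flips to −; running = −4820.3077
Stage 4 [32T→22T]: ω = 4820.3077×32/22 = 7011.3566 rpm, dir flips to +; running = +7011.3566
Stage 5 [22T→75T]: ω = 7011.3566×22/75 = 2056.6646 rpm, dir flips to −; running = −2056.6646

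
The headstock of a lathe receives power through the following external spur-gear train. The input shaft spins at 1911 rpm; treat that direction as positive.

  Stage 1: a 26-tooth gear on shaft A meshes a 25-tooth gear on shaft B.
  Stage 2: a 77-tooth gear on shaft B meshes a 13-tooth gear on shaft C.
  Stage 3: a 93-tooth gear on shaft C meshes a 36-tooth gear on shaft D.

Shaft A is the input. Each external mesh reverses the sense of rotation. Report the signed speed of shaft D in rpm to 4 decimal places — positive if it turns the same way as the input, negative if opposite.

-30410.3800 rpm (opposite to input, |ω| = 30410.3800 rpm)

Stage 1 [26T→25T]: ω = 1911.0000×26/25 = 1987.4400 rpm, dir flips to −; running = −1987.4400
Stage 2 [77T→13T]: ω = 1987.4400×77/13 = 11771.7600 rpm, dir flips to +; running = +11771.7600
Stage 3 [93T→36T]: ω = 11771.7600×93/36 = 30410.3800 rpm, dir flips to −; running = −30410.3800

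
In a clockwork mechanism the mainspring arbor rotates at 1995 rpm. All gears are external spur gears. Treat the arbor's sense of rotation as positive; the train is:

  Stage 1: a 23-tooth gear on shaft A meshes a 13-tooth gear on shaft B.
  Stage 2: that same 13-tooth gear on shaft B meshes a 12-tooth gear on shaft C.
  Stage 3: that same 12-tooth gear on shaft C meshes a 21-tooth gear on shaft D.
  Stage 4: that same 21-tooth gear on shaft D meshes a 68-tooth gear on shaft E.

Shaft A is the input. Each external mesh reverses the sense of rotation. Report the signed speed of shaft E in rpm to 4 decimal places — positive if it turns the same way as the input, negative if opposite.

+674.7794 rpm (same as input, |ω| = 674.7794 rpm)

Stage 1 [23T→13T]: ω = 1995.0000×23/13 = 3529.6154 rpm, dir flips to −; running = −3529.6154
Stage 2 [13T→12T]: ω = 3529.6154×13/12 = 3823.7500 rpm, dir flips to +; running = +3823.7500
Stage 3 [12T→21T]: ω = 3823.7500×12/21 = 2185.0000 rpm, dir flips to −; running = −2185.0000
Stage 4 [21T→68T]: ω = 2185.0000×21/68 = 674.7794 rpm, dir flips to +; running = +674.7794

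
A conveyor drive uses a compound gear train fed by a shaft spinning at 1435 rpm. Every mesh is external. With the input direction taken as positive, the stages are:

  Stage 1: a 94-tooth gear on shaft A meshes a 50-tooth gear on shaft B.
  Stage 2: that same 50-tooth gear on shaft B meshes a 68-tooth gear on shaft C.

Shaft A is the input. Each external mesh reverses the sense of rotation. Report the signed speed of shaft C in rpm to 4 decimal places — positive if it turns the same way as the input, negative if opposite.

Stage 1 [94T→50T]: ω = 1435.0000×94/50 = 2697.8000 rpm, dir flips to −; running = −2697.8000
Stage 2 [50T→68T]: ω = 2697.8000×50/68 = 1983.6765 rpm, dir flips to +; running = +1983.6765

+1983.6765 rpm (same as input, |ω| = 1983.6765 rpm)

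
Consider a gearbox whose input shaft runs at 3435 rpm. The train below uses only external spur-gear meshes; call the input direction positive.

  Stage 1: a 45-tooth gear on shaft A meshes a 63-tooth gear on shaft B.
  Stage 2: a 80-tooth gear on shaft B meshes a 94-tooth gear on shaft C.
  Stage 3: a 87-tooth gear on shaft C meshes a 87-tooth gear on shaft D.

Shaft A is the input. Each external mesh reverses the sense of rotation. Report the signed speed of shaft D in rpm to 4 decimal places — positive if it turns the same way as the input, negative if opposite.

-2088.1459 rpm (opposite to input, |ω| = 2088.1459 rpm)

Stage 1 [45T→63T]: ω = 3435.0000×45/63 = 2453.5714 rpm, dir flips to −; running = −2453.5714
Stage 2 [80T→94T]: ω = 2453.5714×80/94 = 2088.1459 rpm, dir flips to +; running = +2088.1459
Stage 3 [87T→87T]: ω = 2088.1459×87/87 = 2088.1459 rpm, dir flips to −; running = −2088.1459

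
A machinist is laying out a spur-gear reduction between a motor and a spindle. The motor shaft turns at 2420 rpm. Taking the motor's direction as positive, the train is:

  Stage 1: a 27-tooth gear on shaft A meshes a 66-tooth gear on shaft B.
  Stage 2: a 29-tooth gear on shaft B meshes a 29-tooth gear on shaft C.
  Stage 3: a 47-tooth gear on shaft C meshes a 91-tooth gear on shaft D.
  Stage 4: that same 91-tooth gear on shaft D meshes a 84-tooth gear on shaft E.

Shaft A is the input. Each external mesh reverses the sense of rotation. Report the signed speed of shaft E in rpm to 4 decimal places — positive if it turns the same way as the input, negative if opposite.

Stage 1 [27T→66T]: ω = 2420.0000×27/66 = 990.0000 rpm, dir flips to −; running = −990.0000
Stage 2 [29T→29T]: ω = 990.0000×29/29 = 990.0000 rpm, dir flips to +; running = +990.0000
Stage 3 [47T→91T]: ω = 990.0000×47/91 = 511.3187 rpm, dir flips to −; running = −511.3187
Stage 4 [91T→84T]: ω = 511.3187×91/84 = 553.9286 rpm, dir flips to +; running = +553.9286

+553.9286 rpm (same as input, |ω| = 553.9286 rpm)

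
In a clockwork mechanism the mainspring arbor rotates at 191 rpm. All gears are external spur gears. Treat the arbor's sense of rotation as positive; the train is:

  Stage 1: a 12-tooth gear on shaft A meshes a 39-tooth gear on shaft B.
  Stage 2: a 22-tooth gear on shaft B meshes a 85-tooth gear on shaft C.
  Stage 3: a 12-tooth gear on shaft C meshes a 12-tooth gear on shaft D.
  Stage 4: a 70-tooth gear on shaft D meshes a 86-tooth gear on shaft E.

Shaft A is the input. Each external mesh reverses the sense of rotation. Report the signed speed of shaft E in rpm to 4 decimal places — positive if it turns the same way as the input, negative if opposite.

+12.3809 rpm (same as input, |ω| = 12.3809 rpm)

Stage 1 [12T→39T]: ω = 191.0000×12/39 = 58.7692 rpm, dir flips to −; running = −58.7692
Stage 2 [22T→85T]: ω = 58.7692×22/85 = 15.2109 rpm, dir flips to +; running = +15.2109
Stage 3 [12T→12T]: ω = 15.2109×12/12 = 15.2109 rpm, dir flips to −; running = −15.2109
Stage 4 [70T→86T]: ω = 15.2109×70/86 = 12.3809 rpm, dir flips to +; running = +12.3809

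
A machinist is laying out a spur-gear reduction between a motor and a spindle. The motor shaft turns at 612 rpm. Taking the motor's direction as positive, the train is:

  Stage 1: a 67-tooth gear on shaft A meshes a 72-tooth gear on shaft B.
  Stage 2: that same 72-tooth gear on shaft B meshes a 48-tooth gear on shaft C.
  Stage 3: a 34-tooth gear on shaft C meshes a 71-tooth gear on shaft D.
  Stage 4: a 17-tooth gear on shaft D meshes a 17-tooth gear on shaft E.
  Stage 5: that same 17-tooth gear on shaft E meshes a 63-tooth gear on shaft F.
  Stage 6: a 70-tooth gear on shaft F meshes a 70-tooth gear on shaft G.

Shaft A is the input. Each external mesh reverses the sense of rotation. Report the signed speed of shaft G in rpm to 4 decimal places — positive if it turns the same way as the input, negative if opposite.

+110.3860 rpm (same as input, |ω| = 110.3860 rpm)

Stage 1 [67T→72T]: ω = 612.0000×67/72 = 569.5000 rpm, dir flips to −; running = −569.5000
Stage 2 [72T→48T]: ω = 569.5000×72/48 = 854.2500 rpm, dir flips to +; running = +854.2500
Stage 3 [34T→71T]: ω = 854.2500×34/71 = 409.0775 rpm, dir flips to −; running = −409.0775
Stage 4 [17T→17T]: ω = 409.0775×17/17 = 409.0775 rpm, dir flips to +; running = +409.0775
Stage 5 [17T→63T]: ω = 409.0775×17/63 = 110.3860 rpm, dir flips to −; running = −110.3860
Stage 6 [70T→70T]: ω = 110.3860×70/70 = 110.3860 rpm, dir flips to +; running = +110.3860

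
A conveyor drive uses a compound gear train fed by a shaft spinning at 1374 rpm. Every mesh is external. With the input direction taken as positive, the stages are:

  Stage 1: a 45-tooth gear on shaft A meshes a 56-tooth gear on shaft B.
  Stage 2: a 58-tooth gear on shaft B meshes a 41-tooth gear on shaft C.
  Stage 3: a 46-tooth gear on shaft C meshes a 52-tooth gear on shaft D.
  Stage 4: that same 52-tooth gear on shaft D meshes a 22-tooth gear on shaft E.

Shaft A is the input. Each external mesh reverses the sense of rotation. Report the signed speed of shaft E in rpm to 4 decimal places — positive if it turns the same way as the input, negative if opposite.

Stage 1 [45T→56T]: ω = 1374.0000×45/56 = 1104.1071 rpm, dir flips to −; running = −1104.1071
Stage 2 [58T→41T]: ω = 1104.1071×58/41 = 1561.9077 rpm, dir flips to +; running = +1561.9077
Stage 3 [46T→52T]: ω = 1561.9077×46/52 = 1381.6876 rpm, dir flips to −; running = −1381.6876
Stage 4 [52T→22T]: ω = 1381.6876×52/22 = 3265.8069 rpm, dir flips to +; running = +3265.8069

+3265.8069 rpm (same as input, |ω| = 3265.8069 rpm)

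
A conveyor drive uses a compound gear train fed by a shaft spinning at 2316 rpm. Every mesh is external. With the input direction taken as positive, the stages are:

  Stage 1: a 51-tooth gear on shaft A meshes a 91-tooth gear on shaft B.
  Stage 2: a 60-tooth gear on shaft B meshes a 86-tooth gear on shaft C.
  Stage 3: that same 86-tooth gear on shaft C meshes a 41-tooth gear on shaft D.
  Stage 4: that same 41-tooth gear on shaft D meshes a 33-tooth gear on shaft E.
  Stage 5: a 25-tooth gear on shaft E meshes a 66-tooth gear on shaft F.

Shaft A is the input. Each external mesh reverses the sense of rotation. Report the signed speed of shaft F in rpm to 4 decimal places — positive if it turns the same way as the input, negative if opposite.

Stage 1 [51T→91T]: ω = 2316.0000×51/91 = 1297.9780 rpm, dir flips to −; running = −1297.9780
Stage 2 [60T→86T]: ω = 1297.9780×60/86 = 905.5661 rpm, dir flips to +; running = +905.5661
Stage 3 [86T→41T]: ω = 905.5661×86/41 = 1899.4800 rpm, dir flips to −; running = −1899.4800
Stage 4 [41T→33T]: ω = 1899.4800×41/33 = 2359.9600 rpm, dir flips to +; running = +2359.9600
Stage 5 [25T→66T]: ω = 2359.9600×25/66 = 893.9243 rpm, dir flips to −; running = −893.9243

-893.9243 rpm (opposite to input, |ω| = 893.9243 rpm)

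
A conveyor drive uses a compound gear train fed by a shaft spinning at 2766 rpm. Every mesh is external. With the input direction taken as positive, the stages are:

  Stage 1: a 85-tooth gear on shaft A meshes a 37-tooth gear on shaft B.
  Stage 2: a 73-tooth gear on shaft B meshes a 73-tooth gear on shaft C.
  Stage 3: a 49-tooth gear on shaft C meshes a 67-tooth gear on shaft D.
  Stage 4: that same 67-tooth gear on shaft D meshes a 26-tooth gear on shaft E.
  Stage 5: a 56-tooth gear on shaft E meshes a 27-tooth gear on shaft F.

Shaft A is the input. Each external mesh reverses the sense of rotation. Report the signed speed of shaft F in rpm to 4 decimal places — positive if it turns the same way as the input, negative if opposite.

-24837.9857 rpm (opposite to input, |ω| = 24837.9857 rpm)

Stage 1 [85T→37T]: ω = 2766.0000×85/37 = 6354.3243 rpm, dir flips to −; running = −6354.3243
Stage 2 [73T→73T]: ω = 6354.3243×73/73 = 6354.3243 rpm, dir flips to +; running = +6354.3243
Stage 3 [49T→67T]: ω = 6354.3243×49/67 = 4647.1924 rpm, dir flips to −; running = −4647.1924
Stage 4 [67T→26T]: ω = 4647.1924×67/26 = 11975.4574 rpm, dir flips to +; running = +11975.4574
Stage 5 [56T→27T]: ω = 11975.4574×56/27 = 24837.9857 rpm, dir flips to −; running = −24837.9857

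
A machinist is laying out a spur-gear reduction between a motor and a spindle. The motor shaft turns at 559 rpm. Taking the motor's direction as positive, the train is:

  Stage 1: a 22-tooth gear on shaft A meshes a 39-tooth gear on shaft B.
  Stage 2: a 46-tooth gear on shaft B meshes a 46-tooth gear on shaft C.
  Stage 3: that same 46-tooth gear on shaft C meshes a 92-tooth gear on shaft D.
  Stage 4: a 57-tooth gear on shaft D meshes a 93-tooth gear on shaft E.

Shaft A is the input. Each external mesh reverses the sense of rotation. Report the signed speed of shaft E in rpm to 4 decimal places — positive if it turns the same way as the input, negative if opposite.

+96.6344 rpm (same as input, |ω| = 96.6344 rpm)

Stage 1 [22T→39T]: ω = 559.0000×22/39 = 315.3333 rpm, dir flips to −; running = −315.3333
Stage 2 [46T→46T]: ω = 315.3333×46/46 = 315.3333 rpm, dir flips to +; running = +315.3333
Stage 3 [46T→92T]: ω = 315.3333×46/92 = 157.6667 rpm, dir flips to −; running = −157.6667
Stage 4 [57T→93T]: ω = 157.6667×57/93 = 96.6344 rpm, dir flips to +; running = +96.6344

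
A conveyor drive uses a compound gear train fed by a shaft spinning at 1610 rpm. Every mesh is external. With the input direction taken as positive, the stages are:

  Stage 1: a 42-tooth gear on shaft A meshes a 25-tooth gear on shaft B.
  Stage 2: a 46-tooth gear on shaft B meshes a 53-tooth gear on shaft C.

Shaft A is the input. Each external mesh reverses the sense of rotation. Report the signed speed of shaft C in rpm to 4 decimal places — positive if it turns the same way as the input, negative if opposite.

+2347.5623 rpm (same as input, |ω| = 2347.5623 rpm)

Stage 1 [42T→25T]: ω = 1610.0000×42/25 = 2704.8000 rpm, dir flips to −; running = −2704.8000
Stage 2 [46T→53T]: ω = 2704.8000×46/53 = 2347.5623 rpm, dir flips to +; running = +2347.5623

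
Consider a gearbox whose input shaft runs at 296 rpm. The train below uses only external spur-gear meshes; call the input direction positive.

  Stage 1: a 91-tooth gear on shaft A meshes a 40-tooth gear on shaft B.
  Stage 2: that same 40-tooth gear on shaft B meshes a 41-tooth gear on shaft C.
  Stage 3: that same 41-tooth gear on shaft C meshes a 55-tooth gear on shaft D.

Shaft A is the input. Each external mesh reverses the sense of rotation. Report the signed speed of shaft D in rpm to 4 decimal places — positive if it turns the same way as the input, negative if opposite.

-489.7455 rpm (opposite to input, |ω| = 489.7455 rpm)

Stage 1 [91T→40T]: ω = 296.0000×91/40 = 673.4000 rpm, dir flips to −; running = −673.4000
Stage 2 [40T→41T]: ω = 673.4000×40/41 = 656.9756 rpm, dir flips to +; running = +656.9756
Stage 3 [41T→55T]: ω = 656.9756×41/55 = 489.7455 rpm, dir flips to −; running = −489.7455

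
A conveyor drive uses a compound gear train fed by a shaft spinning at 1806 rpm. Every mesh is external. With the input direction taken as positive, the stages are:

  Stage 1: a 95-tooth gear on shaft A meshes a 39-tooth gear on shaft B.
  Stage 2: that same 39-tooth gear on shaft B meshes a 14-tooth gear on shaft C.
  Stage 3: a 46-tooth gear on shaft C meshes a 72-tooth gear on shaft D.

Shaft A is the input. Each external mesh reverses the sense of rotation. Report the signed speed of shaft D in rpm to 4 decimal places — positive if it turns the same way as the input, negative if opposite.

-7829.5833 rpm (opposite to input, |ω| = 7829.5833 rpm)

Stage 1 [95T→39T]: ω = 1806.0000×95/39 = 4399.2308 rpm, dir flips to −; running = −4399.2308
Stage 2 [39T→14T]: ω = 4399.2308×39/14 = 12255.0000 rpm, dir flips to +; running = +12255.0000
Stage 3 [46T→72T]: ω = 12255.0000×46/72 = 7829.5833 rpm, dir flips to −; running = −7829.5833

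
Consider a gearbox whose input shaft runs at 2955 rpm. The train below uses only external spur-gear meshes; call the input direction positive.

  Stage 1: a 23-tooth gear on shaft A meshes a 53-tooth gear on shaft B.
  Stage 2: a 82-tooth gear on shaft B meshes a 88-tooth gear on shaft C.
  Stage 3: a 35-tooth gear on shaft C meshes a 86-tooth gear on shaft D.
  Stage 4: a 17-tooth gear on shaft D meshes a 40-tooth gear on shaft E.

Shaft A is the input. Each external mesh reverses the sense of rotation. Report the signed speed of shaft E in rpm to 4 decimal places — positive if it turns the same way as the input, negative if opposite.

Stage 1 [23T→53T]: ω = 2955.0000×23/53 = 1282.3585 rpm, dir flips to −; running = −1282.3585
Stage 2 [82T→88T]: ω = 1282.3585×82/88 = 1194.9250 rpm, dir flips to +; running = +1194.9250
Stage 3 [35T→86T]: ω = 1194.9250×35/86 = 486.3067 rpm, dir flips to −; running = −486.3067
Stage 4 [17T→40T]: ω = 486.3067×17/40 = 206.6803 rpm, dir flips to +; running = +206.6803

+206.6803 rpm (same as input, |ω| = 206.6803 rpm)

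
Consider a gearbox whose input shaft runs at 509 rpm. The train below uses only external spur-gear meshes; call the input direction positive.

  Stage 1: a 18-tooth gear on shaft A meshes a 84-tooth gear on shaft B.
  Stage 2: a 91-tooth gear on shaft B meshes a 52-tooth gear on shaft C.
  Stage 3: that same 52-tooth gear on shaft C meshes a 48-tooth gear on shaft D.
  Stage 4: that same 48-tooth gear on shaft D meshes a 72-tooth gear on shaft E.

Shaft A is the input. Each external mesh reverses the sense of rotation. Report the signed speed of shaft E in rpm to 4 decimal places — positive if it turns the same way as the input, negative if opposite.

Stage 1 [18T→84T]: ω = 509.0000×18/84 = 109.0714 rpm, dir flips to −; running = −109.0714
Stage 2 [91T→52T]: ω = 109.0714×91/52 = 190.8750 rpm, dir flips to +; running = +190.8750
Stage 3 [52T→48T]: ω = 190.8750×52/48 = 206.7812 rpm, dir flips to −; running = −206.7812
Stage 4 [48T→72T]: ω = 206.7812×48/72 = 137.8542 rpm, dir flips to +; running = +137.8542

+137.8542 rpm (same as input, |ω| = 137.8542 rpm)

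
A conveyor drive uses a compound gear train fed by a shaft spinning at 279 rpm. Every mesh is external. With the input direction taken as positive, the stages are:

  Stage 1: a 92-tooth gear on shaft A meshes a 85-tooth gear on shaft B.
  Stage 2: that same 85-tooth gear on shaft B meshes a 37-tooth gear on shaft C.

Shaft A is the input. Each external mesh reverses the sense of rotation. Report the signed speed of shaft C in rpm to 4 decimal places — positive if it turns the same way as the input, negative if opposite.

+693.7297 rpm (same as input, |ω| = 693.7297 rpm)

Stage 1 [92T→85T]: ω = 279.0000×92/85 = 301.9765 rpm, dir flips to −; running = −301.9765
Stage 2 [85T→37T]: ω = 301.9765×85/37 = 693.7297 rpm, dir flips to +; running = +693.7297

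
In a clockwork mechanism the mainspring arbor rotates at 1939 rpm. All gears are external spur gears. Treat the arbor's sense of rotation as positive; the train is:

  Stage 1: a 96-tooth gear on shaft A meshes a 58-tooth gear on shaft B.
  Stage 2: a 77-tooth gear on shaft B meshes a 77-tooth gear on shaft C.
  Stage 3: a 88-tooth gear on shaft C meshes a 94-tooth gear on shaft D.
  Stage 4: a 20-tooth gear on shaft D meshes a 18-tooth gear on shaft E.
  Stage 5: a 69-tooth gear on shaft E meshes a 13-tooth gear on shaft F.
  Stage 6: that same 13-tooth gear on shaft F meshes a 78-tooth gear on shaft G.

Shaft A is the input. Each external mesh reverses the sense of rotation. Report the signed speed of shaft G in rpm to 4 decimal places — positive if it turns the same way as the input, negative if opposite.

Stage 1 [96T→58T]: ω = 1939.0000×96/58 = 3209.3793 rpm, dir flips to −; running = −3209.3793
Stage 2 [77T→77T]: ω = 3209.3793×77/77 = 3209.3793 rpm, dir flips to +; running = +3209.3793
Stage 3 [88T→94T]: ω = 3209.3793×88/94 = 3004.5253 rpm, dir flips to −; running = −3004.5253
Stage 4 [20T→18T]: ω = 3004.5253×20/18 = 3338.3615 rpm, dir flips to +; running = +3338.3615
Stage 5 [69T→13T]: ω = 3338.3615×69/13 = 17718.9954 rpm, dir flips to −; running = −17718.9954
Stage 6 [13T→78T]: ω = 17718.9954×13/78 = 2953.1659 rpm, dir flips to +; running = +2953.1659

+2953.1659 rpm (same as input, |ω| = 2953.1659 rpm)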